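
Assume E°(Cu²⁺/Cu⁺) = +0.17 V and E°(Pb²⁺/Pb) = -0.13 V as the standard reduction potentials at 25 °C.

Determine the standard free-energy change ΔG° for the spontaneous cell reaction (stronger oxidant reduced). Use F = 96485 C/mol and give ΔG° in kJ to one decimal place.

Cu²⁺/Cu⁺ (E° = +0.17 V) is the cathode; Pb²⁺/Pb (E° = -0.13 V) is the anode, so E°cell = +0.30 V.
Balancing electrons gives n = 2 (lcm of 1 and 2).
ΔG° = −nFE° = −(2)(96485)(+0.30) = -57,891 J = -57.9 kJ.

-57.9 kJ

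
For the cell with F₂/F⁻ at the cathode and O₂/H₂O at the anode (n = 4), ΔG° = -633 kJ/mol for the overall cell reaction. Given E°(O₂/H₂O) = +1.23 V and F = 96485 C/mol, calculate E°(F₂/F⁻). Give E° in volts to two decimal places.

+2.87 V

E°cell = −ΔG°/(nF) = −(-633×10³)/((4)(96485)) = +1.640 V.
Since F₂/F⁻ is the cathode and O₂/H₂O the anode, E°cell = E°(F₂/F⁻) − E°(O₂/H₂O).
So E°(F₂/F⁻) = E°cell + E°(O₂/H₂O) = +1.640 + (+1.23) = +2.87 V.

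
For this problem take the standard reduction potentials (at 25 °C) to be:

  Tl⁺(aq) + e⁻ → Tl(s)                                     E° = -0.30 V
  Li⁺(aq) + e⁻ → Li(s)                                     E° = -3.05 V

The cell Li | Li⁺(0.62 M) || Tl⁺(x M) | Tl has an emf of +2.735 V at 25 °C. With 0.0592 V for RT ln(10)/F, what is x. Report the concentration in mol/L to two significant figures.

0.35 M

Tl⁺/Tl is the cathode, Li⁺/Li the anode: E°cell = +2.75 V, n = 1.
Overall reaction: Tl⁺(aq) + Li(s) → Tl(s) + Li⁺(aq); Q = [Li⁺]^1/[Tl⁺]^1.
From E = E° − (0.0592/n) log Q: log Q = (E° − E)·n/0.0592 = (+2.75 − (+2.735))·1/0.0592 = 0.2534.
So 1·log[Tl⁺] = 1·log(0.62) − log Q = -0.2076 − (0.2534) = -0.4610; [Tl⁺] = 10^(-0.4610) ≈ 0.35 M.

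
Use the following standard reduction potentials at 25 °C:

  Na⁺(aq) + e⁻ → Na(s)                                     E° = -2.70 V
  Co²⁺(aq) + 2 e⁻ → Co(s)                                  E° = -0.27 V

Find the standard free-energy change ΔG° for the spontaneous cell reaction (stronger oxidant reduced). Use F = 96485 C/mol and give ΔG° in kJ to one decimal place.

-468.9 kJ

Co²⁺/Co (E° = -0.27 V) is the cathode; Na⁺/Na (E° = -2.70 V) is the anode, so E°cell = +2.43 V.
Balancing electrons gives n = 2 (lcm of 2 and 1).
ΔG° = −nFE° = −(2)(96485)(+2.43) = -468,917 J = -468.9 kJ.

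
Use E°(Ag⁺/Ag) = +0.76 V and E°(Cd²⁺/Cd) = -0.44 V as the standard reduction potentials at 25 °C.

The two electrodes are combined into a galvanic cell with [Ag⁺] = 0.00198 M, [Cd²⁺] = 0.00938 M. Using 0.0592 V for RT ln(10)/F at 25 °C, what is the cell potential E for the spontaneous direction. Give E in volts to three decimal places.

Ag⁺/Ag is the cathode (higher E°), Cd²⁺/Cd the anode: E°cell = +0.76 − (-0.44) = +1.20 V, n = 2.
Overall: 2 Ag⁺(aq) + Cd(s) → 2 Ag(s) + Cd²⁺(aq)
Q = [Cd²⁺] / ([Ag⁺]^2); log Q = 3.379.
E = E° − (0.0592/n) log Q = +1.20 − (0.0592/2)(3.379) = +1.100 V.

+1.100 V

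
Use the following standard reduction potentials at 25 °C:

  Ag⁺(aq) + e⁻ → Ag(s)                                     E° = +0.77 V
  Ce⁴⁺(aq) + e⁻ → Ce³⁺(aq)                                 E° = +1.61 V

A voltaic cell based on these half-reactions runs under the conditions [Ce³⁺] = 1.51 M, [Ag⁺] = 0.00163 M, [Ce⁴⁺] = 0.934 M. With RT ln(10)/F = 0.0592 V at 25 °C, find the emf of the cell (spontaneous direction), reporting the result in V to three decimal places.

+0.993 V

Ce⁴⁺/Ce³⁺ is the cathode (higher E°), Ag⁺/Ag the anode: E°cell = +1.61 − (+0.77) = +0.84 V, n = 1.
Overall: Ce⁴⁺(aq) + Ag(s) → Ce³⁺(aq) + Ag⁺(aq)
Q = [Ce³⁺]·[Ag⁺] / ([Ce⁴⁺]); log Q = -2.579.
E = E° − (0.0592/n) log Q = +0.84 − (0.0592/1)(-2.579) = +0.993 V.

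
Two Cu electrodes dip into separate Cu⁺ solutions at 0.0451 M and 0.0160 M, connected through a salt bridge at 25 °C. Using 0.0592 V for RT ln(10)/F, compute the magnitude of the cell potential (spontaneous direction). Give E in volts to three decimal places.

For a concentration cell E°cell = 0. The 0.0451 M side is the cathode (reduction is favoured where [Cu⁺] is higher).
With n = 1, E = −(0.0592/1) log([Cu⁺]ₐₙ/[Cu⁺]꜀ₐₜ) = −(0.0592/1) log(0.016/0.0451) = −(0.0592/1)(-0.450) = +0.027 V.

+0.027 V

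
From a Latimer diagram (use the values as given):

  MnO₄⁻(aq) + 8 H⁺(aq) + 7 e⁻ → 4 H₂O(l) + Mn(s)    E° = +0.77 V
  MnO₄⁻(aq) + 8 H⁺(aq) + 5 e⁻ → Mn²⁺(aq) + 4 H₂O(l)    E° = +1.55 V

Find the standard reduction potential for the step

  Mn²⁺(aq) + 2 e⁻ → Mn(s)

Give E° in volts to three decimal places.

-1.180 V

Sequential free energies add, so n₃E°₃ = n₁E°₁ + n₂E°₂.
With n₃ = 7, and the known step contributing 5×(+1.55) V, the unknown satisfies 2·E° = 7×(+0.77) − 5×(+1.55) = -2.360.
E° = -2.360 / 2 = -1.180 V.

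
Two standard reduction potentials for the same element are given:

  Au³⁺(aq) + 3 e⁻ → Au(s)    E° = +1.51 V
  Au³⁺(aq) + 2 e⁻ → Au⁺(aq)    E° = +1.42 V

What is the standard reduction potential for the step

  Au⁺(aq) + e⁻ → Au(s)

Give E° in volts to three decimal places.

+1.690 V

Sequential free energies add, so n₃E°₃ = n₁E°₁ + n₂E°₂.
With n₃ = 3, and the known step contributing 2×(+1.42) V, the unknown satisfies 1·E° = 3×(+1.51) − 2×(+1.42) = +1.690.
E° = +1.690 / 1 = +1.690 V.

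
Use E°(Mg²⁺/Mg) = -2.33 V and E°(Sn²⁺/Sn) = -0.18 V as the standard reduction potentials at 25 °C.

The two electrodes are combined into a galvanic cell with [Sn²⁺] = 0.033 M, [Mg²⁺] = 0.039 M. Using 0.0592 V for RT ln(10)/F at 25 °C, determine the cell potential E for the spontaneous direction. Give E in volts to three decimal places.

Sn²⁺/Sn is the cathode (higher E°), Mg²⁺/Mg the anode: E°cell = -0.18 − (-2.33) = +2.15 V, n = 2.
Overall: Sn²⁺(aq) + Mg(s) → Sn(s) + Mg²⁺(aq)
Q = [Mg²⁺] / ([Sn²⁺]); log Q = 0.073.
E = E° − (0.0592/n) log Q = +2.15 − (0.0592/2)(0.073) = +2.148 V.

+2.148 V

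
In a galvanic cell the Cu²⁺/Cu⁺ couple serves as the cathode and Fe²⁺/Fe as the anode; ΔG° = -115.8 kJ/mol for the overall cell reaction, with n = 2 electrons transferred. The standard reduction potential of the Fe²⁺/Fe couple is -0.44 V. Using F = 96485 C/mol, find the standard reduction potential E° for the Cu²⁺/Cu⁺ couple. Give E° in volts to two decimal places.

+0.16 V

E°cell = −ΔG°/(nF) = −(-115.8×10³)/((2)(96485)) = +0.600 V.
Since Cu²⁺/Cu⁺ is the cathode and Fe²⁺/Fe the anode, E°cell = E°(Cu²⁺/Cu⁺) − E°(Fe²⁺/Fe).
So E°(Cu²⁺/Cu⁺) = E°cell + E°(Fe²⁺/Fe) = +0.600 + (-0.44) = +0.16 V.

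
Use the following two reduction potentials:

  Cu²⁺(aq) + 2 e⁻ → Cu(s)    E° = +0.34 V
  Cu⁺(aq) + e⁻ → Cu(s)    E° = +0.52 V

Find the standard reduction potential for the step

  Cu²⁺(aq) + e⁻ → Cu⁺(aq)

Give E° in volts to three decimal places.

+0.160 V

Sequential free energies add, so n₃E°₃ = n₁E°₁ + n₂E°₂.
With n₃ = 2, and the known step contributing 1×(+0.52) V, the unknown satisfies 1·E° = 2×(+0.34) − 1×(+0.52) = +0.160.
E° = +0.160 / 1 = +0.160 V.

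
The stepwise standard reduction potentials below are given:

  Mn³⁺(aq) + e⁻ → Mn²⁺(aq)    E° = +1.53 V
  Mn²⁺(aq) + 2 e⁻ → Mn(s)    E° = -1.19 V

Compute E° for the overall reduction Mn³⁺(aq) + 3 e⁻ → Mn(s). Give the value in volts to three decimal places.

Adding the free-energy changes (−nFE°) of the two steps gives −n₃FE°₃ = −n₁FE°₁ − n₂FE°₂.
E°₃ = (1×+1.53 + 2×-1.19) / 3 = (-0.850) / 3 = -0.283 V.

-0.283 V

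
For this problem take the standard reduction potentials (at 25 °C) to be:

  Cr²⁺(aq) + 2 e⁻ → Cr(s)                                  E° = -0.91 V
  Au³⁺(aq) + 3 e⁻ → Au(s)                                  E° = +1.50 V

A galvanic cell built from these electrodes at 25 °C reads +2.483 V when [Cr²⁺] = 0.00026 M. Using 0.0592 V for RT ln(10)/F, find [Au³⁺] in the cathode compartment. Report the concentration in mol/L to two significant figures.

Au³⁺/Au is the cathode, Cr²⁺/Cr the anode: E°cell = +2.41 V, n = 6.
Overall reaction: 2 Au³⁺(aq) + 3 Cr(s) → 2 Au(s) + 3 Cr²⁺(aq); Q = [Cr²⁺]^3/[Au³⁺]^2.
From E = E° − (0.0592/n) log Q: log Q = (E° − E)·n/0.0592 = (+2.41 − (+2.483))·6/0.0592 = -7.3986.
So 2·log[Au³⁺] = 3·log(0.00026) − log Q = -10.7551 − (-7.3986) = -3.3565; log[Au³⁺] = -3.3565 / 2 = -1.6783; [Au³⁺] = 10^(-1.6783) ≈ 0.021 M.

0.021 M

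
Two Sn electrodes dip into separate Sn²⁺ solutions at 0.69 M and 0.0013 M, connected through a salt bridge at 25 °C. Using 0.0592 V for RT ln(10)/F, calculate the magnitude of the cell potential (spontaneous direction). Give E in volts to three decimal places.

For a concentration cell E°cell = 0. The 0.69 M side is the cathode (reduction is favoured where [Sn²⁺] is higher).
With n = 2, E = −(0.0592/2) log([Sn²⁺]ₐₙ/[Sn²⁺]꜀ₐₜ) = −(0.0592/2) log(0.0013/0.69) = −(0.0592/2)(-2.725) = +0.081 V.

+0.081 V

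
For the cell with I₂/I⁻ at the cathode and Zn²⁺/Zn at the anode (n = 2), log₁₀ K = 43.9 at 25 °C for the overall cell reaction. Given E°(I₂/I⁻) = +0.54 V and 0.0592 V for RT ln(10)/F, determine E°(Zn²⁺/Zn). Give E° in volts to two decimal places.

-0.76 V

E°cell = (0.0592/n)·log K = (0.0592/2)(43.9) = +1.299 V.
Since I₂/I⁻ is the cathode and Zn²⁺/Zn the anode, E°cell = E°(I₂/I⁻) − E°(Zn²⁺/Zn).
So E°(Zn²⁺/Zn) = E°(I₂/I⁻) − E°cell = (+0.54) − (+1.299) = -0.76 V.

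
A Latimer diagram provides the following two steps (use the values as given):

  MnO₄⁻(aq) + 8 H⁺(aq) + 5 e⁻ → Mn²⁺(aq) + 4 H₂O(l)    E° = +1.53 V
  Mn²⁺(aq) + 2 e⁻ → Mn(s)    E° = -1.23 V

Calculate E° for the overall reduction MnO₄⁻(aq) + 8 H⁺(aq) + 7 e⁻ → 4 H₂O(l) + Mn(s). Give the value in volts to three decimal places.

+0.741 V

Since ΔG° = −nFE° is additive over sequential reductions, n₃E°₃ = n₁E°₁ + n₂E°₂.
E°₃ = (5×+1.53 + 2×-1.23) / 7 = (+5.190) / 7 = +0.741 V.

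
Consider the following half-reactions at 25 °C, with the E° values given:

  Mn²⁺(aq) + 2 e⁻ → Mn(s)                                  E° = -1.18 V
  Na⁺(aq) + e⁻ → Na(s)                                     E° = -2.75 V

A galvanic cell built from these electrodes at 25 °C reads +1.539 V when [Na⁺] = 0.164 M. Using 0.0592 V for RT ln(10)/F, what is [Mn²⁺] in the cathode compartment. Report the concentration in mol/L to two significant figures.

0.0024 M

Mn²⁺/Mn is the cathode, Na⁺/Na the anode: E°cell = +1.57 V, n = 2.
Overall reaction: Mn²⁺(aq) + 2 Na(s) → Mn(s) + 2 Na⁺(aq); Q = [Na⁺]^2/[Mn²⁺]^1.
From E = E° − (0.0592/n) log Q: log Q = (E° − E)·n/0.0592 = (+1.57 − (+1.539))·2/0.0592 = 1.0473.
So 1·log[Mn²⁺] = 2·log(0.164) − log Q = -1.5703 − (1.0473) = -2.6176; [Mn²⁺] = 10^(-2.6176) ≈ 0.0024 M.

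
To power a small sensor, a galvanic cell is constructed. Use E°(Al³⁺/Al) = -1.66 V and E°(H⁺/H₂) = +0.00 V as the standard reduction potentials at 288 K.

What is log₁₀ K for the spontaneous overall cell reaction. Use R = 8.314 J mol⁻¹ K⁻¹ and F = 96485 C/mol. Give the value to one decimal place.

Cathode: H⁺/H₂; anode: Al³⁺/Al. E°cell = (+0.00) − (-1.66) = +1.66 V, with n = 6.
ΔG° = −nFE° = −RT ln K, so ln K = nFE°/(RT) = (6)(96485)(+1.66) / ((8.314)(288)) = 401.344.
log₁₀ K = 401.344 / ln 10 = 174.3.

174.3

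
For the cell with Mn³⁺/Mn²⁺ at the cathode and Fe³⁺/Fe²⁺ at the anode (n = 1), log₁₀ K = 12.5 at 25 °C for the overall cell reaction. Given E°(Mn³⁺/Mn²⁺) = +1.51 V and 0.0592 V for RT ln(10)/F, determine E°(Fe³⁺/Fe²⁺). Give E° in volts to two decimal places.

+0.77 V

E°cell = (0.0592/n)·log K = (0.0592/1)(12.5) = +0.740 V.
Since Mn³⁺/Mn²⁺ is the cathode and Fe³⁺/Fe²⁺ the anode, E°cell = E°(Mn³⁺/Mn²⁺) − E°(Fe³⁺/Fe²⁺).
So E°(Fe³⁺/Fe²⁺) = E°(Mn³⁺/Mn²⁺) − E°cell = (+1.51) − (+0.740) = +0.77 V.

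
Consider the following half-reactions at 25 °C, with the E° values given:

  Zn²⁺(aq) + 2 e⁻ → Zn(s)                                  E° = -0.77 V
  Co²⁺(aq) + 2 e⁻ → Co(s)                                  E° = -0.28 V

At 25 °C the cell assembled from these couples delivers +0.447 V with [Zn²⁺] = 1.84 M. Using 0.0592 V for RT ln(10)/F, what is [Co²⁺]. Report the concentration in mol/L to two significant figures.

0.065 M

Co²⁺/Co is the cathode, Zn²⁺/Zn the anode: E°cell = +0.49 V, n = 2.
Overall reaction: Co²⁺(aq) + Zn(s) → Co(s) + Zn²⁺(aq); Q = [Zn²⁺]^1/[Co²⁺]^1.
From E = E° − (0.0592/n) log Q: log Q = (E° − E)·n/0.0592 = (+0.49 − (+0.447))·2/0.0592 = 1.4527.
So 1·log[Co²⁺] = 1·log(1.84) − log Q = 0.2648 − (1.4527) = -1.1879; [Co²⁺] = 10^(-1.1879) ≈ 0.065 M.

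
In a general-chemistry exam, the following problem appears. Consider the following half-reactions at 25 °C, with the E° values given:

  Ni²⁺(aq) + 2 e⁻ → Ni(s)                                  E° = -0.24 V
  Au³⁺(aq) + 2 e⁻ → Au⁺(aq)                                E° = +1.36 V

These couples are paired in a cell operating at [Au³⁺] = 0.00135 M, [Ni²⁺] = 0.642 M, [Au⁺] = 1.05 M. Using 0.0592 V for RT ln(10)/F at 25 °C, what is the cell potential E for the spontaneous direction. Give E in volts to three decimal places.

+1.520 V

Au³⁺/Au⁺ is the cathode (higher E°), Ni²⁺/Ni the anode: E°cell = +1.36 − (-0.24) = +1.60 V, n = 2.
Overall: Au³⁺(aq) + Ni(s) → Au⁺(aq) + Ni²⁺(aq)
Q = [Au⁺]·[Ni²⁺] / ([Au³⁺]); log Q = 2.698.
E = E° − (0.0592/n) log Q = +1.60 − (0.0592/2)(2.698) = +1.520 V.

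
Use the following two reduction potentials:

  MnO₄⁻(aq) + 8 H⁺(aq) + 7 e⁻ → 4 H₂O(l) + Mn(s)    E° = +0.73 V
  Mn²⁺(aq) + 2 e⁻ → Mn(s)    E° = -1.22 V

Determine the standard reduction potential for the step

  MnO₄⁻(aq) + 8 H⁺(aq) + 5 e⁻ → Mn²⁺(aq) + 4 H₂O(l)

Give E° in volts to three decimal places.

+1.510 V

Sequential free energies add, so n₃E°₃ = n₁E°₁ + n₂E°₂.
With n₃ = 7, and the known step contributing 2×(-1.22) V, the unknown satisfies 5·E° = 7×(+0.73) − 2×(-1.22) = +7.550.
E° = +7.550 / 5 = +1.510 V.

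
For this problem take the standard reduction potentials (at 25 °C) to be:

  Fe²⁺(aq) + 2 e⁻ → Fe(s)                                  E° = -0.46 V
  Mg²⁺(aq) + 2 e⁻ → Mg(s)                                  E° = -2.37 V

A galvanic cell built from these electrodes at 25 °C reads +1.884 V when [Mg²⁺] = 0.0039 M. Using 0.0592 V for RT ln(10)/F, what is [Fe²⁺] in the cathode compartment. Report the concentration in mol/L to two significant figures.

Fe²⁺/Fe is the cathode, Mg²⁺/Mg the anode: E°cell = +1.91 V, n = 2.
Overall reaction: Fe²⁺(aq) + Mg(s) → Fe(s) + Mg²⁺(aq); Q = [Mg²⁺]^1/[Fe²⁺]^1.
From E = E° − (0.0592/n) log Q: log Q = (E° − E)·n/0.0592 = (+1.91 − (+1.884))·2/0.0592 = 0.8784.
So 1·log[Fe²⁺] = 1·log(0.0039) − log Q = -2.4089 − (0.8784) = -3.2873; [Fe²⁺] = 10^(-3.2873) ≈ 0.00052 M.

0.00052 M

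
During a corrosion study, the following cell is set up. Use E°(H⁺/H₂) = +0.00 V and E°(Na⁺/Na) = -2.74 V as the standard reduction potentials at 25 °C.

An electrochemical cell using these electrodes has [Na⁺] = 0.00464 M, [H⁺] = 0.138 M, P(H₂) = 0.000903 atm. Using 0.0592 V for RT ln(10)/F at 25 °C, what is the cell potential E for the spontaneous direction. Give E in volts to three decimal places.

+2.917 V

H⁺/H₂ is the cathode (higher E°), Na⁺/Na the anode: E°cell = +0.00 − (-2.74) = +2.74 V, n = 2.
Overall: 2 H⁺(aq) + 2 Na(s) → H₂(g) + 2 Na⁺(aq)
Q = P(H₂)·[Na⁺]^2 / ([H⁺]^2); log Q = -5.991.
E = E° − (0.0592/n) log Q = +2.74 − (0.0592/2)(-5.991) = +2.917 V.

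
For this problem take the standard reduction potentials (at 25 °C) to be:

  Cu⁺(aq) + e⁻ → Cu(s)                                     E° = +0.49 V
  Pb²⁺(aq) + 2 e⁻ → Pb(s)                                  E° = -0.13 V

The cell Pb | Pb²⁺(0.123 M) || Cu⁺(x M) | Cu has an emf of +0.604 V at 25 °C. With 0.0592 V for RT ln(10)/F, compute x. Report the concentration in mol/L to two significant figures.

Cu⁺/Cu is the cathode, Pb²⁺/Pb the anode: E°cell = +0.62 V, n = 2.
Overall reaction: 2 Cu⁺(aq) + Pb(s) → 2 Cu(s) + Pb²⁺(aq); Q = [Pb²⁺]^1/[Cu⁺]^2.
From E = E° − (0.0592/n) log Q: log Q = (E° − E)·n/0.0592 = (+0.62 − (+0.604))·2/0.0592 = 0.5405.
So 2·log[Cu⁺] = 1·log(0.123) − log Q = -0.9101 − (0.5405) = -1.4506; log[Cu⁺] = -1.4506 / 2 = -0.7253; [Cu⁺] = 10^(-0.7253) ≈ 0.19 M.

0.19 M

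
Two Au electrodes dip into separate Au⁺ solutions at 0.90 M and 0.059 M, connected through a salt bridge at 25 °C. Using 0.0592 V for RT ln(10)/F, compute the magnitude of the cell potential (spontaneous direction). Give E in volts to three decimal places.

+0.070 V

For a concentration cell E°cell = 0. The 0.90 M side is the cathode (reduction is favoured where [Au⁺] is higher).
With n = 1, E = −(0.0592/1) log([Au⁺]ₐₙ/[Au⁺]꜀ₐₜ) = −(0.0592/1) log(0.059/0.9) = −(0.0592/1)(-1.183) = +0.070 V.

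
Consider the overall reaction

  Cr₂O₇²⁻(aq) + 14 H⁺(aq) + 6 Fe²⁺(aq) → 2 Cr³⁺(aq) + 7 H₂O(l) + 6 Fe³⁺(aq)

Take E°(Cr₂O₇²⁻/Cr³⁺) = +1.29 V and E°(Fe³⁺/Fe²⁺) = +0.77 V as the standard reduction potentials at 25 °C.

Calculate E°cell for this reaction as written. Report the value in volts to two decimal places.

The Cr₂O₇²⁻/Cr³⁺ couple has the higher reduction potential, so it is the cathode; Fe³⁺/Fe²⁺ is oxidised at the anode.
E°cell = E°(cathode) − E°(anode) = (+1.29) − (+0.77) = +0.52 V.
Since E°cell > 0, the reaction is spontaneous under standard conditions.

+0.52 V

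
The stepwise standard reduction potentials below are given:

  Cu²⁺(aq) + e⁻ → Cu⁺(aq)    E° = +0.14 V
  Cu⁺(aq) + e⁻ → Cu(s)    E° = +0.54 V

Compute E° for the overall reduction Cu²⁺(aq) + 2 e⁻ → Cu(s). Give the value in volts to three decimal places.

Standard free energies of sequential steps add: ΔG°₃ = ΔG°₁ + ΔG°₂, so n₃E°₃ = n₁E°₁ + n₂E°₂.
E°₃ = (1×+0.14 + 1×+0.54) / 2 = (+0.680) / 2 = +0.340 V.

+0.340 V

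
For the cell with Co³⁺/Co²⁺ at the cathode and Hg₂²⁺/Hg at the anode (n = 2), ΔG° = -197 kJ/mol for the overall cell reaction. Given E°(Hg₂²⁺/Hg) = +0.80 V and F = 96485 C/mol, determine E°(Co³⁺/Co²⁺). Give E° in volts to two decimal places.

E°cell = −ΔG°/(nF) = −(-197×10³)/((2)(96485)) = +1.021 V.
Since Co³⁺/Co²⁺ is the cathode and Hg₂²⁺/Hg the anode, E°cell = E°(Co³⁺/Co²⁺) − E°(Hg₂²⁺/Hg).
So E°(Co³⁺/Co²⁺) = E°cell + E°(Hg₂²⁺/Hg) = +1.021 + (+0.80) = +1.82 V.

+1.82 V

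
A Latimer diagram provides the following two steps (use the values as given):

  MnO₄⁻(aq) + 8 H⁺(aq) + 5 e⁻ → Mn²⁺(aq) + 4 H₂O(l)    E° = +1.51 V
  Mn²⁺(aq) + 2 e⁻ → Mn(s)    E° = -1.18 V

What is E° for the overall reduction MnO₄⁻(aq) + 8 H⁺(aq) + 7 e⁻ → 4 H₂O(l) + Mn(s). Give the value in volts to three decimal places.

Standard free energies of sequential steps add: ΔG°₃ = ΔG°₁ + ΔG°₂, so n₃E°₃ = n₁E°₁ + n₂E°₂.
E°₃ = (5×+1.51 + 2×-1.18) / 7 = (+5.190) / 7 = +0.741 V.
E° values themselves are not directly additive — weighting by electron count is essential.

+0.741 V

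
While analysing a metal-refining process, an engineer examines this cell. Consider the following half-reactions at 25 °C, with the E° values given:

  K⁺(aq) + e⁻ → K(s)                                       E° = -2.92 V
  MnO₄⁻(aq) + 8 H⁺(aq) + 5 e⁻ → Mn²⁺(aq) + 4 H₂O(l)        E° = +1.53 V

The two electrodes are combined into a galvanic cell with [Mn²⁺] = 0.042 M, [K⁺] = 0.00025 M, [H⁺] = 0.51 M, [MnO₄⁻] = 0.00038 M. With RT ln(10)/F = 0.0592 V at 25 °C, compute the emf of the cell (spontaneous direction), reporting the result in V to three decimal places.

+4.611 V

MnO₄⁻/Mn²⁺ is the cathode (higher E°), K⁺/K the anode: E°cell = +1.53 − (-2.92) = +4.45 V, n = 5.
Overall: MnO₄⁻(aq) + 8 H⁺(aq) + 5 K(s) → Mn²⁺(aq) + 4 H₂O(l) + 5 K⁺(aq)
Q = [Mn²⁺]·[K⁺]^5 / ([MnO₄⁻]·[H⁺]^8); log Q = -13.627.
E = E° − (0.0592/n) log Q = +4.45 − (0.0592/5)(-13.627) = +4.611 V.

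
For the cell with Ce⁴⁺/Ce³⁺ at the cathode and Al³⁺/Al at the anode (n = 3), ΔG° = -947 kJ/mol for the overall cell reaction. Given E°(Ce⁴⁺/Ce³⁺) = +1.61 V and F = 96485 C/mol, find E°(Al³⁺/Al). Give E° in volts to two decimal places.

-1.66 V

E°cell = −ΔG°/(nF) = −(-947×10³)/((3)(96485)) = +3.272 V.
Since Ce⁴⁺/Ce³⁺ is the cathode and Al³⁺/Al the anode, E°cell = E°(Ce⁴⁺/Ce³⁺) − E°(Al³⁺/Al).
So E°(Al³⁺/Al) = E°(Ce⁴⁺/Ce³⁺) − E°cell = (+1.61) − (+3.272) = -1.66 V.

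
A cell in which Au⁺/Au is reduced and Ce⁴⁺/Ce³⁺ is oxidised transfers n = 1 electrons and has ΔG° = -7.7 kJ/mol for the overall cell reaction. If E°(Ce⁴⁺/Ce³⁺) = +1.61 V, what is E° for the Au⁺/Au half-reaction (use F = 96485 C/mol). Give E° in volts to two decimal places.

E°cell = −ΔG°/(nF) = −(-7.7×10³)/((1)(96485)) = +0.080 V.
Since Au⁺/Au is the cathode and Ce⁴⁺/Ce³⁺ the anode, E°cell = E°(Au⁺/Au) − E°(Ce⁴⁺/Ce³⁺).
So E°(Au⁺/Au) = E°cell + E°(Ce⁴⁺/Ce³⁺) = +0.080 + (+1.61) = +1.69 V.

+1.69 V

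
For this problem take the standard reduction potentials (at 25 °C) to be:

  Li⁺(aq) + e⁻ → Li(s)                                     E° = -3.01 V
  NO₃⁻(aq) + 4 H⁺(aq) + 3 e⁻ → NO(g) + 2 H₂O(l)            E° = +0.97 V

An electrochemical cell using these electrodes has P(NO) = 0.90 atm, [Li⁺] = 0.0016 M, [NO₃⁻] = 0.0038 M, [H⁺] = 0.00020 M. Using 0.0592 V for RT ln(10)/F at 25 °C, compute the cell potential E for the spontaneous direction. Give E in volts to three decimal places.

NO₃⁻/NO is the cathode (higher E°), Li⁺/Li the anode: E°cell = +0.97 − (-3.01) = +3.98 V, n = 3.
Overall: NO₃⁻(aq) + 4 H⁺(aq) + 3 Li(s) → NO(g) + 2 H₂O(l) + 3 Li⁺(aq)
Q = P(NO)·[Li⁺]^3 / ([NO₃⁻]·[H⁺]^4); log Q = 8.783.
E = E° − (0.0592/n) log Q = +3.98 − (0.0592/3)(8.783) = +3.807 V.

+3.807 V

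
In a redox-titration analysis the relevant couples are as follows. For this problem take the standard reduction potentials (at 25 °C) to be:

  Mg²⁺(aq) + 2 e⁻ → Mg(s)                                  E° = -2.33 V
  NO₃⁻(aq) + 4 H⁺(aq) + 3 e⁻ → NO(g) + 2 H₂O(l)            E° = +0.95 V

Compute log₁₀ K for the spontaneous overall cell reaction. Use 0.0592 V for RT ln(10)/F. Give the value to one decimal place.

Cathode: NO₃⁻/NO; anode: Mg²⁺/Mg. E°cell = +3.28 V, n = 6.
log K = nE°cell / 0.0592 = (6)(+3.28) / 0.0592 = 332.4.

332.4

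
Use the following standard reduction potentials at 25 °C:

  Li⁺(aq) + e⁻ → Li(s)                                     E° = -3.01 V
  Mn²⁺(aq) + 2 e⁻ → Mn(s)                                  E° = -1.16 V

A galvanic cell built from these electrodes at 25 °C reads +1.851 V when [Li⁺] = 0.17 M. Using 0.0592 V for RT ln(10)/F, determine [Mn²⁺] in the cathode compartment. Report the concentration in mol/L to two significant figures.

Mn²⁺/Mn is the cathode, Li⁺/Li the anode: E°cell = +1.85 V, n = 2.
Overall reaction: Mn²⁺(aq) + 2 Li(s) → Mn(s) + 2 Li⁺(aq); Q = [Li⁺]^2/[Mn²⁺]^1.
From E = E° − (0.0592/n) log Q: log Q = (E° − E)·n/0.0592 = (+1.85 − (+1.851))·2/0.0592 = -0.0338.
So 1·log[Mn²⁺] = 2·log(0.17) − log Q = -1.5391 − (-0.0338) = -1.5053; [Mn²⁺] = 10^(-1.5053) ≈ 0.031 M.

0.031 M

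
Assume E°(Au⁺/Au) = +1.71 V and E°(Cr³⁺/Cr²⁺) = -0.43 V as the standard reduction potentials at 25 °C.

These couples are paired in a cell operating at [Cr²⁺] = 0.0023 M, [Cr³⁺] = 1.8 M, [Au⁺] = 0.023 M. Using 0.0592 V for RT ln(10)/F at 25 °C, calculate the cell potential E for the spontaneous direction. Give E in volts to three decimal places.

Au⁺/Au is the cathode (higher E°), Cr³⁺/Cr²⁺ the anode: E°cell = +1.71 − (-0.43) = +2.14 V, n = 1.
Overall: Au⁺(aq) + Cr²⁺(aq) → Au(s) + Cr³⁺(aq)
Q = [Cr³⁺] / ([Au⁺]·[Cr²⁺]); log Q = 4.532.
E = E° − (0.0592/n) log Q = +2.14 − (0.0592/1)(4.532) = +1.872 V.

+1.872 V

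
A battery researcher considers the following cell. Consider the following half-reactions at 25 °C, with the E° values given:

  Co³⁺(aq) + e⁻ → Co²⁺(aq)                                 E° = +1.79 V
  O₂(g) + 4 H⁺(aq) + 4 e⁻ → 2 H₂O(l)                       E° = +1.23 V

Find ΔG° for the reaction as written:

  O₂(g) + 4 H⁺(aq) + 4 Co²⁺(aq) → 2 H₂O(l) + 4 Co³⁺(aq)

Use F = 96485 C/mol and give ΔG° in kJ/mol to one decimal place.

As written, O₂/H₂O is reduced (cathode) and Co³⁺/Co²⁺ is oxidised (anode), so E°cell = (+1.23) − (+1.79) = -0.56 V.
Balancing electrons gives n = 4.
ΔG° = −nFE° = −(4)(96485)(-0.56) = 216,126 J = +216.1 kJ/mol.

+216.1 kJ/mol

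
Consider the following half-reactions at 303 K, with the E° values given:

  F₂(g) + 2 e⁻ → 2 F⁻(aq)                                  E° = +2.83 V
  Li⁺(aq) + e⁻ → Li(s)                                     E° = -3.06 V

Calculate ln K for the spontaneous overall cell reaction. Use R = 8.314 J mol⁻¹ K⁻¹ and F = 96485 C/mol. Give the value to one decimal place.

Cathode: F₂/F⁻; anode: Li⁺/Li. E°cell = (+2.83) − (-3.06) = +5.89 V, with n = 2.
ΔG° = −nFE° = −RT ln K, so ln K = nFE°/(RT) = (2)(96485)(+5.89) / ((8.314)(303)) = 451.183.

451.2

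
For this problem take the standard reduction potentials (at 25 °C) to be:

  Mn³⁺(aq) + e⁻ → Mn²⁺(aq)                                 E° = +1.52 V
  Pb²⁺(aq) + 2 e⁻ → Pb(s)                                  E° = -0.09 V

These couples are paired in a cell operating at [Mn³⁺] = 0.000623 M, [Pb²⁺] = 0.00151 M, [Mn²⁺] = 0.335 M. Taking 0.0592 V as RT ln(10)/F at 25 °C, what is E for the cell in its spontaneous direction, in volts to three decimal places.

Mn³⁺/Mn²⁺ is the cathode (higher E°), Pb²⁺/Pb the anode: E°cell = +1.52 − (-0.09) = +1.61 V, n = 2.
Overall: 2 Mn³⁺(aq) + Pb(s) → 2 Mn²⁺(aq) + Pb²⁺(aq)
Q = [Mn²⁺]^2·[Pb²⁺] / ([Mn³⁺]^2); log Q = 2.640.
E = E° − (0.0592/n) log Q = +1.61 − (0.0592/2)(2.640) = +1.532 V.

+1.532 V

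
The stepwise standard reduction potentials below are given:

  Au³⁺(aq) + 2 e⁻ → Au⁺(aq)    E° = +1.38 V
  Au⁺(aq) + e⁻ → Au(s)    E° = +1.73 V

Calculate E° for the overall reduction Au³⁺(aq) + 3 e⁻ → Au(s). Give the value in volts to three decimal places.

+1.497 V

Adding the free-energy changes (−nFE°) of the two steps gives −n₃FE°₃ = −n₁FE°₁ − n₂FE°₂.
E°₃ = (2×+1.38 + 1×+1.73) / 3 = (+4.490) / 3 = +1.497 V.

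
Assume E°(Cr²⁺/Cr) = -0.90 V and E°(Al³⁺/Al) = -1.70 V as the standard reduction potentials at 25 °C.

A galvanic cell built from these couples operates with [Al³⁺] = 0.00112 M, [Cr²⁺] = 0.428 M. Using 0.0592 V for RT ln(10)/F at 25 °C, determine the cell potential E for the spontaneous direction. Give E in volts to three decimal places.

Cr²⁺/Cr is the cathode (higher E°), Al³⁺/Al the anode: E°cell = -0.90 − (-1.70) = +0.80 V, n = 6.
Overall: 3 Cr²⁺(aq) + 2 Al(s) → 3 Cr(s) + 2 Al³⁺(aq)
Q = [Al³⁺]^2 / ([Cr²⁺]^3); log Q = -4.796.
E = E° − (0.0592/n) log Q = +0.80 − (0.0592/6)(-4.796) = +0.847 V.

+0.847 V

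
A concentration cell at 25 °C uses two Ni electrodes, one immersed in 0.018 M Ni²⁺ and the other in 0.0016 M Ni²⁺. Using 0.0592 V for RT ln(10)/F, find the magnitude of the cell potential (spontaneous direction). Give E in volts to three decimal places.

For a concentration cell E°cell = 0. The 0.018 M side is the cathode (reduction is favoured where [Ni²⁺] is higher).
With n = 2, E = −(0.0592/2) log([Ni²⁺]ₐₙ/[Ni²⁺]꜀ₐₜ) = −(0.0592/2) log(0.0016/0.018) = −(0.0592/2)(-1.051) = +0.031 V.

+0.031 V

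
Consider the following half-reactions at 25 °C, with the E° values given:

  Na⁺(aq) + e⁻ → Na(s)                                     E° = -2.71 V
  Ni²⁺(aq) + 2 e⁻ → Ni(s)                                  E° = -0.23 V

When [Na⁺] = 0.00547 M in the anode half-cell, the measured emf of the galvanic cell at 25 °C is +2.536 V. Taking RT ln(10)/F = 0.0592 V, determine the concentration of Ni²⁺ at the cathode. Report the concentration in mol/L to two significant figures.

0.0023 M

Ni²⁺/Ni is the cathode, Na⁺/Na the anode: E°cell = +2.48 V, n = 2.
Overall reaction: Ni²⁺(aq) + 2 Na(s) → Ni(s) + 2 Na⁺(aq); Q = [Na⁺]^2/[Ni²⁺]^1.
From E = E° − (0.0592/n) log Q: log Q = (E° − E)·n/0.0592 = (+2.48 − (+2.536))·2/0.0592 = -1.8919.
So 1·log[Ni²⁺] = 2·log(0.00547) − log Q = -4.5240 − (-1.8919) = -2.6321; [Ni²⁺] = 10^(-2.6321) ≈ 0.0023 M.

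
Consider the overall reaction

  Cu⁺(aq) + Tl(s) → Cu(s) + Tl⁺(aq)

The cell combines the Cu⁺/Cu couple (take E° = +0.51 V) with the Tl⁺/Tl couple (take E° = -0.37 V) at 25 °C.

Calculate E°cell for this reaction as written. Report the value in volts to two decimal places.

The Cu⁺/Cu couple has the higher reduction potential, so it is the cathode; Tl⁺/Tl is oxidised at the anode.
E°cell = E°(cathode) − E°(anode) = (+0.51) − (-0.37) = +0.88 V.
Since E°cell > 0, the reaction is spontaneous under standard conditions.

+0.88 V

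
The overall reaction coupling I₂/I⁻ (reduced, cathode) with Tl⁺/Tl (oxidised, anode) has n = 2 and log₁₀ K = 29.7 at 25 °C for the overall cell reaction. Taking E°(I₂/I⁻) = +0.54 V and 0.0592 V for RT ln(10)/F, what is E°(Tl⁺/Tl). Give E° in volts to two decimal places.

-0.34 V

E°cell = (0.0592/n)·log K = (0.0592/2)(29.7) = +0.879 V.
Since I₂/I⁻ is the cathode and Tl⁺/Tl the anode, E°cell = E°(I₂/I⁻) − E°(Tl⁺/Tl).
So E°(Tl⁺/Tl) = E°(I₂/I⁻) − E°cell = (+0.54) − (+0.879) = -0.34 V.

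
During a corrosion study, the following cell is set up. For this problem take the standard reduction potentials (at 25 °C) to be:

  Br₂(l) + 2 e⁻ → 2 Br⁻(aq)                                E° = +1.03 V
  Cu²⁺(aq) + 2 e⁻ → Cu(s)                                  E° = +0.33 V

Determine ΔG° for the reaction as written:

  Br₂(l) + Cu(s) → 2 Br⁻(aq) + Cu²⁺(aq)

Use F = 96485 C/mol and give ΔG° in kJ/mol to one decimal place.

As written, Br₂/Br⁻ is reduced (cathode) and Cu²⁺/Cu is oxidised (anode), so E°cell = (+1.03) − (+0.33) = +0.70 V.
Balancing electrons gives n = 2.
ΔG° = −nFE° = −(2)(96485)(+0.70) = -135,079 J = -135.1 kJ/mol.

-135.1 kJ/mol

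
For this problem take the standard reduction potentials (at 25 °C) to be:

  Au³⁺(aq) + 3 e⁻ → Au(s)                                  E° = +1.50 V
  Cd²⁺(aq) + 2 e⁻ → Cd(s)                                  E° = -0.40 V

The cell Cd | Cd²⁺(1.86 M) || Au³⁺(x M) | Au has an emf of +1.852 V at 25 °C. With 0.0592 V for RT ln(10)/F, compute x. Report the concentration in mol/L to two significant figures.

Au³⁺/Au is the cathode, Cd²⁺/Cd the anode: E°cell = +1.90 V, n = 6.
Overall reaction: 2 Au³⁺(aq) + 3 Cd(s) → 2 Au(s) + 3 Cd²⁺(aq); Q = [Cd²⁺]^3/[Au³⁺]^2.
From E = E° − (0.0592/n) log Q: log Q = (E° − E)·n/0.0592 = (+1.90 − (+1.852))·6/0.0592 = 4.8649.
So 2·log[Au³⁺] = 3·log(1.86) − log Q = 0.8085 − (4.8649) = -4.0564; log[Au³⁺] = -4.0564 / 2 = -2.0282; [Au³⁺] = 10^(-2.0282) ≈ 0.0094 M.

0.0094 M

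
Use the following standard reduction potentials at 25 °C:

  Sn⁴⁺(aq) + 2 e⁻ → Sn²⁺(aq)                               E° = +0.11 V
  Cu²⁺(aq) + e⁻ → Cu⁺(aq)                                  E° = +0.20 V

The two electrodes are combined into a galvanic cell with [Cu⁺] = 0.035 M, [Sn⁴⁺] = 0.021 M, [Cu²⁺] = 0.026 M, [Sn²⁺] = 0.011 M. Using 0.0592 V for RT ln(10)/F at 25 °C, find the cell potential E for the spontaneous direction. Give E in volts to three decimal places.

Cu²⁺/Cu⁺ is the cathode (higher E°), Sn⁴⁺/Sn²⁺ the anode: E°cell = +0.20 − (+0.11) = +0.09 V, n = 2.
Overall: 2 Cu²⁺(aq) + Sn²⁺(aq) → 2 Cu⁺(aq) + Sn⁴⁺(aq)
Q = [Cu⁺]^2·[Sn⁴⁺] / ([Cu²⁺]^2·[Sn²⁺]); log Q = 0.539.
E = E° − (0.0592/n) log Q = +0.09 − (0.0592/2)(0.539) = +0.074 V.

+0.074 V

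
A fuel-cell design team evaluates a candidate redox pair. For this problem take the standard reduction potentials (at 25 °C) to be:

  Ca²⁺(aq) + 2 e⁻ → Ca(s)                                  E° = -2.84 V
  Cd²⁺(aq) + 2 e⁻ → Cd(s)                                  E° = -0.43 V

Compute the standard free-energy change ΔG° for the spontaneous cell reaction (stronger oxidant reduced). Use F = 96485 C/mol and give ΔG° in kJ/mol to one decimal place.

-465.1 kJ/mol

Cd²⁺/Cd (E° = -0.43 V) is the cathode; Ca²⁺/Ca (E° = -2.84 V) is the anode, so E°cell = +2.41 V.
Balancing electrons gives n = 2 (lcm of 2 and 2).
ΔG° = −nFE° = −(2)(96485)(+2.41) = -465,058 J = -465.1 kJ/mol.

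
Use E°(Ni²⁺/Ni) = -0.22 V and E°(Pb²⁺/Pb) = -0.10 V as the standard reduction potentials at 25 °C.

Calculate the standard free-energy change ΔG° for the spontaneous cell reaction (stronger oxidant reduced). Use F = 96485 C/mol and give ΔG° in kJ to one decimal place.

Pb²⁺/Pb (E° = -0.10 V) is the cathode; Ni²⁺/Ni (E° = -0.22 V) is the anode, so E°cell = +0.12 V.
Balancing electrons gives n = 2 (lcm of 2 and 2).
ΔG° = −nFE° = −(2)(96485)(+0.12) = -23,156 J = -23.2 kJ.

-23.2 kJ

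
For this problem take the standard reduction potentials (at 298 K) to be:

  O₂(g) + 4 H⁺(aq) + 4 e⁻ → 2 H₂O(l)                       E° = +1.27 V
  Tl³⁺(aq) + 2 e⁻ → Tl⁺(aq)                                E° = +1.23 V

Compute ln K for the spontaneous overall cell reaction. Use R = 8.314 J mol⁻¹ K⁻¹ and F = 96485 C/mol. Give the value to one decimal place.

6.2

Cathode: O₂/H₂O; anode: Tl³⁺/Tl⁺. E°cell = (+1.27) − (+1.23) = +0.04 V, with n = 4.
ΔG° = −nFE° = −RT ln K, so ln K = nFE°/(RT) = (4)(96485)(+0.04) / ((8.314)(298)) = 6.231.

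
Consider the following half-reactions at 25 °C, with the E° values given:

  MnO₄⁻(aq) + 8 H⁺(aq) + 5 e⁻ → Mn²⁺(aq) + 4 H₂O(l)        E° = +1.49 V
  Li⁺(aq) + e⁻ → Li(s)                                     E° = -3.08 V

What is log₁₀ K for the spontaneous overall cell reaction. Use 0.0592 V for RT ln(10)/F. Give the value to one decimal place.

386.0

Cathode: MnO₄⁻/Mn²⁺; anode: Li⁺/Li. E°cell = +4.57 V, n = 5.
log K = nE°cell / 0.0592 = (5)(+4.57) / 0.0592 = 386.0.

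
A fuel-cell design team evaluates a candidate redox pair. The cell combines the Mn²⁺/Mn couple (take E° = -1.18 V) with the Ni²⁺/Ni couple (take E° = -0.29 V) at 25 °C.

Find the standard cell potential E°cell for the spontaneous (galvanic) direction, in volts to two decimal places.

The Ni²⁺/Ni couple has the higher reduction potential, so it is the cathode; Mn²⁺/Mn is oxidised at the anode.
E°cell = E°(cathode) − E°(anode) = (-0.29) − (-1.18) = +0.89 V.

+0.89 V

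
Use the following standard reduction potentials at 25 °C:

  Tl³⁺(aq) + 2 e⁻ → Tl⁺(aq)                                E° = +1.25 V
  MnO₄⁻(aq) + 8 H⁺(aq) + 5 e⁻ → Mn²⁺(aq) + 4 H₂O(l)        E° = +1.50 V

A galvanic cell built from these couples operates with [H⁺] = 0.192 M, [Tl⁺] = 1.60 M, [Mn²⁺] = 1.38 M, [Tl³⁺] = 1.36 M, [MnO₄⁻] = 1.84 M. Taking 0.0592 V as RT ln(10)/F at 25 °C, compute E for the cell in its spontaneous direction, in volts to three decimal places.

+0.186 V

MnO₄⁻/Mn²⁺ is the cathode (higher E°), Tl³⁺/Tl⁺ the anode: E°cell = +1.50 − (+1.25) = +0.25 V, n = 10.
Overall: 2 MnO₄⁻(aq) + 16 H⁺(aq) + 5 Tl⁺(aq) → 2 Mn²⁺(aq) + 8 H₂O(l) + 5 Tl³⁺(aq)
Q = [Mn²⁺]^2·[Tl³⁺]^5 / ([MnO₄⁻]^2·[H⁺]^16·[Tl⁺]^5); log Q = 10.864.
E = E° − (0.0592/n) log Q = +0.25 − (0.0592/10)(10.864) = +0.186 V.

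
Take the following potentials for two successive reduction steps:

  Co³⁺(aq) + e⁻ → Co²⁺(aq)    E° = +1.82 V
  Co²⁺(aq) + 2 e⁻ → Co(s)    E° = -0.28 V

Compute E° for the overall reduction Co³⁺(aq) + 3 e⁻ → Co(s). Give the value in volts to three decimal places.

Adding the free-energy changes (−nFE°) of the two steps gives −n₃FE°₃ = −n₁FE°₁ − n₂FE°₂.
E°₃ = (1×+1.82 + 2×-0.28) / 3 = (+1.260) / 3 = +0.420 V.
E° values themselves are not directly additive — weighting by electron count is essential.

+0.420 V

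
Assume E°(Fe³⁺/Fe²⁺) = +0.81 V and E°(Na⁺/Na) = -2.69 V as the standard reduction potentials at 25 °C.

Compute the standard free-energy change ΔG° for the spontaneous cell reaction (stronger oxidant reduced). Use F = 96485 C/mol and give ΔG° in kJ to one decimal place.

Fe³⁺/Fe²⁺ (E° = +0.81 V) is the cathode; Na⁺/Na (E° = -2.69 V) is the anode, so E°cell = +3.50 V.
Balancing electrons gives n = 1 (lcm of 1 and 1).
ΔG° = −nFE° = −(1)(96485)(+3.50) = -337,698 J = -337.7 kJ.

-337.7 kJ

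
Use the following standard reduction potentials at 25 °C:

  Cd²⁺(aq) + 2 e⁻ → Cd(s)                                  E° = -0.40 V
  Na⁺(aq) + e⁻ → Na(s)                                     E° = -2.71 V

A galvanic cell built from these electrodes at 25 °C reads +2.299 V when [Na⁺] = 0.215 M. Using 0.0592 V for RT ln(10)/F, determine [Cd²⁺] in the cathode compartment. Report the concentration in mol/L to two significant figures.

Cd²⁺/Cd is the cathode, Na⁺/Na the anode: E°cell = +2.31 V, n = 2.
Overall reaction: Cd²⁺(aq) + 2 Na(s) → Cd(s) + 2 Na⁺(aq); Q = [Na⁺]^2/[Cd²⁺]^1.
From E = E° − (0.0592/n) log Q: log Q = (E° − E)·n/0.0592 = (+2.31 − (+2.299))·2/0.0592 = 0.3716.
So 1·log[Cd²⁺] = 2·log(0.215) − log Q = -1.3351 − (0.3716) = -1.7067; [Cd²⁺] = 10^(-1.7067) ≈ 0.020 M.

0.020 M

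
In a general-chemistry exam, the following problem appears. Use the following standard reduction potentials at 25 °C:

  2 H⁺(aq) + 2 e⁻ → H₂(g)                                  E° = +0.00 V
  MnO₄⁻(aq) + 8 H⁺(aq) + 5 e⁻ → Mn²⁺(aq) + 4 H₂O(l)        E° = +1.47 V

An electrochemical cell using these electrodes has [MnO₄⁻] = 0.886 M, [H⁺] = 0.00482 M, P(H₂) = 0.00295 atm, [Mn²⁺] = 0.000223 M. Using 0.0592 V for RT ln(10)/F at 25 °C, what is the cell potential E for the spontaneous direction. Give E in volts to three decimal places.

+1.355 V

MnO₄⁻/Mn²⁺ is the cathode (higher E°), H⁺/H₂ the anode: E°cell = +1.47 − (+0.00) = +1.47 V, n = 10.
Overall: 2 MnO₄⁻(aq) + 6 H⁺(aq) + 5 H₂(g) → 2 Mn²⁺(aq) + 8 H₂O(l)
Q = [Mn²⁺]^2 / ([MnO₄⁻]^2·[H⁺]^6·P(H₂)^5); log Q = 19.354.
E = E° − (0.0592/n) log Q = +1.47 − (0.0592/10)(19.354) = +1.355 V.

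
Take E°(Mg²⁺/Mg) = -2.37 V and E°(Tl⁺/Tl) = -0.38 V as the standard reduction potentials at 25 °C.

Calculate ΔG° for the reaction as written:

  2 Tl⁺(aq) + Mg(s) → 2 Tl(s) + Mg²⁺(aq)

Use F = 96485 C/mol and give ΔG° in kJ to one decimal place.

As written, Tl⁺/Tl is reduced (cathode) and Mg²⁺/Mg is oxidised (anode), so E°cell = (-0.38) − (-2.37) = +1.99 V.
Balancing electrons gives n = 2.
ΔG° = −nFE° = −(2)(96485)(+1.99) = -384,010 J = -384.0 kJ.

-384.0 kJ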